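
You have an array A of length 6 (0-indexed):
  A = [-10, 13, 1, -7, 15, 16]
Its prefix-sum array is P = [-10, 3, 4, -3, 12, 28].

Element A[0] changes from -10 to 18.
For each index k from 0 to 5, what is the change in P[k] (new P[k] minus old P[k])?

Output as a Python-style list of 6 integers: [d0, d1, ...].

Answer: [28, 28, 28, 28, 28, 28]

Derivation:
Element change: A[0] -10 -> 18, delta = 28
For k < 0: P[k] unchanged, delta_P[k] = 0
For k >= 0: P[k] shifts by exactly 28
Delta array: [28, 28, 28, 28, 28, 28]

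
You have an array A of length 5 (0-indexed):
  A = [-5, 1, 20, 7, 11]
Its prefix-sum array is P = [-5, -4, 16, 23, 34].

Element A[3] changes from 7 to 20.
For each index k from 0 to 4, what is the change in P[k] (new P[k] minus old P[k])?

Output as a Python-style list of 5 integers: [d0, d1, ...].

Answer: [0, 0, 0, 13, 13]

Derivation:
Element change: A[3] 7 -> 20, delta = 13
For k < 3: P[k] unchanged, delta_P[k] = 0
For k >= 3: P[k] shifts by exactly 13
Delta array: [0, 0, 0, 13, 13]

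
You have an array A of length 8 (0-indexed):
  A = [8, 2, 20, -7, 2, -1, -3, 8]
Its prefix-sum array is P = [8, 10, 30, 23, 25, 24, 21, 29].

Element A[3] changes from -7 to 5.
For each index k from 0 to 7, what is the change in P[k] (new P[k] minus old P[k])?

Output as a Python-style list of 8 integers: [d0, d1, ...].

Element change: A[3] -7 -> 5, delta = 12
For k < 3: P[k] unchanged, delta_P[k] = 0
For k >= 3: P[k] shifts by exactly 12
Delta array: [0, 0, 0, 12, 12, 12, 12, 12]

Answer: [0, 0, 0, 12, 12, 12, 12, 12]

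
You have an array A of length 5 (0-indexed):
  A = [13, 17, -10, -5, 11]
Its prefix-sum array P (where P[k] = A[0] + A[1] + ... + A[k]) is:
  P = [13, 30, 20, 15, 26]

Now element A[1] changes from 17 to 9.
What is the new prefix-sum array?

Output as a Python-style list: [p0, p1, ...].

Answer: [13, 22, 12, 7, 18]

Derivation:
Change: A[1] 17 -> 9, delta = -8
P[k] for k < 1: unchanged (A[1] not included)
P[k] for k >= 1: shift by delta = -8
  P[0] = 13 + 0 = 13
  P[1] = 30 + -8 = 22
  P[2] = 20 + -8 = 12
  P[3] = 15 + -8 = 7
  P[4] = 26 + -8 = 18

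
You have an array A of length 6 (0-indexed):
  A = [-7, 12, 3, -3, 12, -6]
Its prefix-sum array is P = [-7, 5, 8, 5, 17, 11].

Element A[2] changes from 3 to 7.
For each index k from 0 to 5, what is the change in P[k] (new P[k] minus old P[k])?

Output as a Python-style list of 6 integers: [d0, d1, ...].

Answer: [0, 0, 4, 4, 4, 4]

Derivation:
Element change: A[2] 3 -> 7, delta = 4
For k < 2: P[k] unchanged, delta_P[k] = 0
For k >= 2: P[k] shifts by exactly 4
Delta array: [0, 0, 4, 4, 4, 4]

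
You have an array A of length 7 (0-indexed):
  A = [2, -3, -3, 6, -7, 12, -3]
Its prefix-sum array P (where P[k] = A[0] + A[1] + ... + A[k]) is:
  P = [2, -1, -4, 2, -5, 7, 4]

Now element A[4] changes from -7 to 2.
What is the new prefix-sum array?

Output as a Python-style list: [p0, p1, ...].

Change: A[4] -7 -> 2, delta = 9
P[k] for k < 4: unchanged (A[4] not included)
P[k] for k >= 4: shift by delta = 9
  P[0] = 2 + 0 = 2
  P[1] = -1 + 0 = -1
  P[2] = -4 + 0 = -4
  P[3] = 2 + 0 = 2
  P[4] = -5 + 9 = 4
  P[5] = 7 + 9 = 16
  P[6] = 4 + 9 = 13

Answer: [2, -1, -4, 2, 4, 16, 13]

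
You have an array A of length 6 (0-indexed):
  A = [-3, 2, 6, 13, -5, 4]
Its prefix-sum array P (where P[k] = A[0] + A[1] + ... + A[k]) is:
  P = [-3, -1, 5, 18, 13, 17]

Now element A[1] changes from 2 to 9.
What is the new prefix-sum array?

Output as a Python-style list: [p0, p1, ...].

Answer: [-3, 6, 12, 25, 20, 24]

Derivation:
Change: A[1] 2 -> 9, delta = 7
P[k] for k < 1: unchanged (A[1] not included)
P[k] for k >= 1: shift by delta = 7
  P[0] = -3 + 0 = -3
  P[1] = -1 + 7 = 6
  P[2] = 5 + 7 = 12
  P[3] = 18 + 7 = 25
  P[4] = 13 + 7 = 20
  P[5] = 17 + 7 = 24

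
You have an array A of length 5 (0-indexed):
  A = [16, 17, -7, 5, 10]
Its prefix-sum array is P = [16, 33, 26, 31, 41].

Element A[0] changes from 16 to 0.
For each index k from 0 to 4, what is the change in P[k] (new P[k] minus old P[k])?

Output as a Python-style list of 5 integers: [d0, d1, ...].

Element change: A[0] 16 -> 0, delta = -16
For k < 0: P[k] unchanged, delta_P[k] = 0
For k >= 0: P[k] shifts by exactly -16
Delta array: [-16, -16, -16, -16, -16]

Answer: [-16, -16, -16, -16, -16]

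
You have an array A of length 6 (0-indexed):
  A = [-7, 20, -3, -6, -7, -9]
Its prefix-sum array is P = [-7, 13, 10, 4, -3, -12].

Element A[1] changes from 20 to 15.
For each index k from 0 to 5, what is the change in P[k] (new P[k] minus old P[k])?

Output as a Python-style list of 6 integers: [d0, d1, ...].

Element change: A[1] 20 -> 15, delta = -5
For k < 1: P[k] unchanged, delta_P[k] = 0
For k >= 1: P[k] shifts by exactly -5
Delta array: [0, -5, -5, -5, -5, -5]

Answer: [0, -5, -5, -5, -5, -5]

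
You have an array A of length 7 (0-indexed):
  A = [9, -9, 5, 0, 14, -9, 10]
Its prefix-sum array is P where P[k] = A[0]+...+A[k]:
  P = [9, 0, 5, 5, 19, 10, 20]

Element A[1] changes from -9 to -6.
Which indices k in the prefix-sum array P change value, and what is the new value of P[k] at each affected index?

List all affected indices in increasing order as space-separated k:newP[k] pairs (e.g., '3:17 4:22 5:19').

P[k] = A[0] + ... + A[k]
P[k] includes A[1] iff k >= 1
Affected indices: 1, 2, ..., 6; delta = 3
  P[1]: 0 + 3 = 3
  P[2]: 5 + 3 = 8
  P[3]: 5 + 3 = 8
  P[4]: 19 + 3 = 22
  P[5]: 10 + 3 = 13
  P[6]: 20 + 3 = 23

Answer: 1:3 2:8 3:8 4:22 5:13 6:23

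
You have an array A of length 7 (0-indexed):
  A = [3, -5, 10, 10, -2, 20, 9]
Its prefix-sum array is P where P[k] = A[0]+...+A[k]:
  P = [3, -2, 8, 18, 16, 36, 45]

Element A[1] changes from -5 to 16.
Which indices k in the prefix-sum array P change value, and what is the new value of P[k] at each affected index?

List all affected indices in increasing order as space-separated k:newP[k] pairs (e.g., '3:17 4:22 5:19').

P[k] = A[0] + ... + A[k]
P[k] includes A[1] iff k >= 1
Affected indices: 1, 2, ..., 6; delta = 21
  P[1]: -2 + 21 = 19
  P[2]: 8 + 21 = 29
  P[3]: 18 + 21 = 39
  P[4]: 16 + 21 = 37
  P[5]: 36 + 21 = 57
  P[6]: 45 + 21 = 66

Answer: 1:19 2:29 3:39 4:37 5:57 6:66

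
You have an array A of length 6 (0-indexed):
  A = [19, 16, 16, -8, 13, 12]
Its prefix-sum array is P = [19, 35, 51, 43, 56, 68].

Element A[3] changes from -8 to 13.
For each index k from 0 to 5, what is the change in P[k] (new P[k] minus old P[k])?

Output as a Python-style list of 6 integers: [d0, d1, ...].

Element change: A[3] -8 -> 13, delta = 21
For k < 3: P[k] unchanged, delta_P[k] = 0
For k >= 3: P[k] shifts by exactly 21
Delta array: [0, 0, 0, 21, 21, 21]

Answer: [0, 0, 0, 21, 21, 21]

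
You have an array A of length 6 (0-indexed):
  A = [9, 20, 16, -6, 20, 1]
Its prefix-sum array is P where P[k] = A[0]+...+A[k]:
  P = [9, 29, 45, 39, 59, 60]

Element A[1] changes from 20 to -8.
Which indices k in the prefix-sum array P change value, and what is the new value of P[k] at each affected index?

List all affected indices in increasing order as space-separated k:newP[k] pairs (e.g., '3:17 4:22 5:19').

Answer: 1:1 2:17 3:11 4:31 5:32

Derivation:
P[k] = A[0] + ... + A[k]
P[k] includes A[1] iff k >= 1
Affected indices: 1, 2, ..., 5; delta = -28
  P[1]: 29 + -28 = 1
  P[2]: 45 + -28 = 17
  P[3]: 39 + -28 = 11
  P[4]: 59 + -28 = 31
  P[5]: 60 + -28 = 32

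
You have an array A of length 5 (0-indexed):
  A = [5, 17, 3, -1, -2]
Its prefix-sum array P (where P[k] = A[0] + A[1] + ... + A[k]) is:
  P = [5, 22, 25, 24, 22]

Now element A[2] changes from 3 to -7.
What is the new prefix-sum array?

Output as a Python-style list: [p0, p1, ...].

Change: A[2] 3 -> -7, delta = -10
P[k] for k < 2: unchanged (A[2] not included)
P[k] for k >= 2: shift by delta = -10
  P[0] = 5 + 0 = 5
  P[1] = 22 + 0 = 22
  P[2] = 25 + -10 = 15
  P[3] = 24 + -10 = 14
  P[4] = 22 + -10 = 12

Answer: [5, 22, 15, 14, 12]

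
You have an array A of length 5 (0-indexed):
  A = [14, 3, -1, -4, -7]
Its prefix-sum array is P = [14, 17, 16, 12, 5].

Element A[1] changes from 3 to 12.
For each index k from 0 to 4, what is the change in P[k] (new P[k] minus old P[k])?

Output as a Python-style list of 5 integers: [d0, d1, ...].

Element change: A[1] 3 -> 12, delta = 9
For k < 1: P[k] unchanged, delta_P[k] = 0
For k >= 1: P[k] shifts by exactly 9
Delta array: [0, 9, 9, 9, 9]

Answer: [0, 9, 9, 9, 9]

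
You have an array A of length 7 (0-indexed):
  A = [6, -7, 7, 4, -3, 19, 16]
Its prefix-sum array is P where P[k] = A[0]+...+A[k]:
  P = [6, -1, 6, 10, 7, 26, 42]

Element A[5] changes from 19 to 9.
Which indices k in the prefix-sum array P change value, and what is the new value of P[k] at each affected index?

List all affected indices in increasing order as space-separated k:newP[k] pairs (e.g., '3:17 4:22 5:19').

Answer: 5:16 6:32

Derivation:
P[k] = A[0] + ... + A[k]
P[k] includes A[5] iff k >= 5
Affected indices: 5, 6, ..., 6; delta = -10
  P[5]: 26 + -10 = 16
  P[6]: 42 + -10 = 32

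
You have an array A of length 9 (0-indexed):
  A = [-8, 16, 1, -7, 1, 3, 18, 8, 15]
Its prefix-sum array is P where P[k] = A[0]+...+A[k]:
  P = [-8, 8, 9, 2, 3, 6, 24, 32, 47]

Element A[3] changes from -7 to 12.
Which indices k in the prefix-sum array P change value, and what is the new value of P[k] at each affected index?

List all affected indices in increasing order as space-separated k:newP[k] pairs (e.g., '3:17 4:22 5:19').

Answer: 3:21 4:22 5:25 6:43 7:51 8:66

Derivation:
P[k] = A[0] + ... + A[k]
P[k] includes A[3] iff k >= 3
Affected indices: 3, 4, ..., 8; delta = 19
  P[3]: 2 + 19 = 21
  P[4]: 3 + 19 = 22
  P[5]: 6 + 19 = 25
  P[6]: 24 + 19 = 43
  P[7]: 32 + 19 = 51
  P[8]: 47 + 19 = 66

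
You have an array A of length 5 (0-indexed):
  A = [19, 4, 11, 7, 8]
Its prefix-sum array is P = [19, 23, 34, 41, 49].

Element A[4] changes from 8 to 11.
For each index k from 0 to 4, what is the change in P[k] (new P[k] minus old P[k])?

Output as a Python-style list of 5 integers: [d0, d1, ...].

Element change: A[4] 8 -> 11, delta = 3
For k < 4: P[k] unchanged, delta_P[k] = 0
For k >= 4: P[k] shifts by exactly 3
Delta array: [0, 0, 0, 0, 3]

Answer: [0, 0, 0, 0, 3]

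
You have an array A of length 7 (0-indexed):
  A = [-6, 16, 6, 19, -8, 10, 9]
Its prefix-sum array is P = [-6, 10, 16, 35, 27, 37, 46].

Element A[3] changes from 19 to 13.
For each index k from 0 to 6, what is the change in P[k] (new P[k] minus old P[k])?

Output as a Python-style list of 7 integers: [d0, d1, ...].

Element change: A[3] 19 -> 13, delta = -6
For k < 3: P[k] unchanged, delta_P[k] = 0
For k >= 3: P[k] shifts by exactly -6
Delta array: [0, 0, 0, -6, -6, -6, -6]

Answer: [0, 0, 0, -6, -6, -6, -6]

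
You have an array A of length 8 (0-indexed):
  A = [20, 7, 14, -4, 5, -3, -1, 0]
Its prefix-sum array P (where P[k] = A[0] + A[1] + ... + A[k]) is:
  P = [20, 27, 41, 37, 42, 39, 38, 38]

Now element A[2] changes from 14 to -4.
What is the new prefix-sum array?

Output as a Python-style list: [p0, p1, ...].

Answer: [20, 27, 23, 19, 24, 21, 20, 20]

Derivation:
Change: A[2] 14 -> -4, delta = -18
P[k] for k < 2: unchanged (A[2] not included)
P[k] for k >= 2: shift by delta = -18
  P[0] = 20 + 0 = 20
  P[1] = 27 + 0 = 27
  P[2] = 41 + -18 = 23
  P[3] = 37 + -18 = 19
  P[4] = 42 + -18 = 24
  P[5] = 39 + -18 = 21
  P[6] = 38 + -18 = 20
  P[7] = 38 + -18 = 20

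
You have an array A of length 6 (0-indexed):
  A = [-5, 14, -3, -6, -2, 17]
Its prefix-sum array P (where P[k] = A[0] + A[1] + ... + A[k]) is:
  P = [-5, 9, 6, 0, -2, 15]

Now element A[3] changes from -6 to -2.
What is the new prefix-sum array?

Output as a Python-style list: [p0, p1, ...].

Change: A[3] -6 -> -2, delta = 4
P[k] for k < 3: unchanged (A[3] not included)
P[k] for k >= 3: shift by delta = 4
  P[0] = -5 + 0 = -5
  P[1] = 9 + 0 = 9
  P[2] = 6 + 0 = 6
  P[3] = 0 + 4 = 4
  P[4] = -2 + 4 = 2
  P[5] = 15 + 4 = 19

Answer: [-5, 9, 6, 4, 2, 19]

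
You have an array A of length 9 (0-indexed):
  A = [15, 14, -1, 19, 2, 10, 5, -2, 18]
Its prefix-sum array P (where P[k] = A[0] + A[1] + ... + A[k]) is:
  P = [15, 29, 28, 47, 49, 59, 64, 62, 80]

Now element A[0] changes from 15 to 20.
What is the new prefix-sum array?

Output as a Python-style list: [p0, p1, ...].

Change: A[0] 15 -> 20, delta = 5
P[k] for k < 0: unchanged (A[0] not included)
P[k] for k >= 0: shift by delta = 5
  P[0] = 15 + 5 = 20
  P[1] = 29 + 5 = 34
  P[2] = 28 + 5 = 33
  P[3] = 47 + 5 = 52
  P[4] = 49 + 5 = 54
  P[5] = 59 + 5 = 64
  P[6] = 64 + 5 = 69
  P[7] = 62 + 5 = 67
  P[8] = 80 + 5 = 85

Answer: [20, 34, 33, 52, 54, 64, 69, 67, 85]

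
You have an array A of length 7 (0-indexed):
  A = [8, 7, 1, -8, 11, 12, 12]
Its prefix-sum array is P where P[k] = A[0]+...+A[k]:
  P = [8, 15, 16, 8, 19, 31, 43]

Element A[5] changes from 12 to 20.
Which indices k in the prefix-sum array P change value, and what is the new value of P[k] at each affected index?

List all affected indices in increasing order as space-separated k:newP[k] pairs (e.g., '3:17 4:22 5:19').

P[k] = A[0] + ... + A[k]
P[k] includes A[5] iff k >= 5
Affected indices: 5, 6, ..., 6; delta = 8
  P[5]: 31 + 8 = 39
  P[6]: 43 + 8 = 51

Answer: 5:39 6:51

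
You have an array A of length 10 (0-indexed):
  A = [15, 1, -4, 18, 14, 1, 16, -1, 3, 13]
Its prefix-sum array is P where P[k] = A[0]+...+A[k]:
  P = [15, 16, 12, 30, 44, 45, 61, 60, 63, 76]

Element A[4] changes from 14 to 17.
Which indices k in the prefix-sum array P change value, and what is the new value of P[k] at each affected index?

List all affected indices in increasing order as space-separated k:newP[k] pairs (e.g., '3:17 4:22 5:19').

P[k] = A[0] + ... + A[k]
P[k] includes A[4] iff k >= 4
Affected indices: 4, 5, ..., 9; delta = 3
  P[4]: 44 + 3 = 47
  P[5]: 45 + 3 = 48
  P[6]: 61 + 3 = 64
  P[7]: 60 + 3 = 63
  P[8]: 63 + 3 = 66
  P[9]: 76 + 3 = 79

Answer: 4:47 5:48 6:64 7:63 8:66 9:79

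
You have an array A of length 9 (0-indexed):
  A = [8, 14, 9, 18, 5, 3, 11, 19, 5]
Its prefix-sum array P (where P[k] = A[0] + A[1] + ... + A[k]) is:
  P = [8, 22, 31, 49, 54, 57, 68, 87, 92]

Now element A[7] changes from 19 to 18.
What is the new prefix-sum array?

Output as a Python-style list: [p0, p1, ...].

Answer: [8, 22, 31, 49, 54, 57, 68, 86, 91]

Derivation:
Change: A[7] 19 -> 18, delta = -1
P[k] for k < 7: unchanged (A[7] not included)
P[k] for k >= 7: shift by delta = -1
  P[0] = 8 + 0 = 8
  P[1] = 22 + 0 = 22
  P[2] = 31 + 0 = 31
  P[3] = 49 + 0 = 49
  P[4] = 54 + 0 = 54
  P[5] = 57 + 0 = 57
  P[6] = 68 + 0 = 68
  P[7] = 87 + -1 = 86
  P[8] = 92 + -1 = 91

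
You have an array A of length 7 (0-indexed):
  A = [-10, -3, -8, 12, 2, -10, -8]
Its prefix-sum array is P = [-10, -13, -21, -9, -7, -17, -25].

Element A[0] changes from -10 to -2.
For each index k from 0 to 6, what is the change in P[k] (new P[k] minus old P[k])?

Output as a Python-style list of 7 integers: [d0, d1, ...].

Answer: [8, 8, 8, 8, 8, 8, 8]

Derivation:
Element change: A[0] -10 -> -2, delta = 8
For k < 0: P[k] unchanged, delta_P[k] = 0
For k >= 0: P[k] shifts by exactly 8
Delta array: [8, 8, 8, 8, 8, 8, 8]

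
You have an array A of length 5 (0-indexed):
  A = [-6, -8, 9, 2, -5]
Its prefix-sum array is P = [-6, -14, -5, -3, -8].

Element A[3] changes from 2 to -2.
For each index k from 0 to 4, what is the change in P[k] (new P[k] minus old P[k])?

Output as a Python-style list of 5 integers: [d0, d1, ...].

Answer: [0, 0, 0, -4, -4]

Derivation:
Element change: A[3] 2 -> -2, delta = -4
For k < 3: P[k] unchanged, delta_P[k] = 0
For k >= 3: P[k] shifts by exactly -4
Delta array: [0, 0, 0, -4, -4]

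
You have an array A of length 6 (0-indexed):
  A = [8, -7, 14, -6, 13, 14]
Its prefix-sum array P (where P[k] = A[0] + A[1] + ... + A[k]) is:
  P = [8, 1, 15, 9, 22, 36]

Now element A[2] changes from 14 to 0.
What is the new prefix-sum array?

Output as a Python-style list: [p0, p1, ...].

Answer: [8, 1, 1, -5, 8, 22]

Derivation:
Change: A[2] 14 -> 0, delta = -14
P[k] for k < 2: unchanged (A[2] not included)
P[k] for k >= 2: shift by delta = -14
  P[0] = 8 + 0 = 8
  P[1] = 1 + 0 = 1
  P[2] = 15 + -14 = 1
  P[3] = 9 + -14 = -5
  P[4] = 22 + -14 = 8
  P[5] = 36 + -14 = 22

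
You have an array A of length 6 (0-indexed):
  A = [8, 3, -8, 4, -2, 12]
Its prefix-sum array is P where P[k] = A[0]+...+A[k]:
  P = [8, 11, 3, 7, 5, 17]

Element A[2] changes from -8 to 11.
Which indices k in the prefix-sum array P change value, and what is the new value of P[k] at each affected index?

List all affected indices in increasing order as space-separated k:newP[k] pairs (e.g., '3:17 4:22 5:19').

Answer: 2:22 3:26 4:24 5:36

Derivation:
P[k] = A[0] + ... + A[k]
P[k] includes A[2] iff k >= 2
Affected indices: 2, 3, ..., 5; delta = 19
  P[2]: 3 + 19 = 22
  P[3]: 7 + 19 = 26
  P[4]: 5 + 19 = 24
  P[5]: 17 + 19 = 36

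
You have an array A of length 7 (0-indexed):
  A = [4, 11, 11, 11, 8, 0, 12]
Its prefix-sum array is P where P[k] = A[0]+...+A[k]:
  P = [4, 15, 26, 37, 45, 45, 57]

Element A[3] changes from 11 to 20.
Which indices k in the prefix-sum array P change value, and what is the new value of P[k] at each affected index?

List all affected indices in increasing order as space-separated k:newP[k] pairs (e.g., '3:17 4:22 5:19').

Answer: 3:46 4:54 5:54 6:66

Derivation:
P[k] = A[0] + ... + A[k]
P[k] includes A[3] iff k >= 3
Affected indices: 3, 4, ..., 6; delta = 9
  P[3]: 37 + 9 = 46
  P[4]: 45 + 9 = 54
  P[5]: 45 + 9 = 54
  P[6]: 57 + 9 = 66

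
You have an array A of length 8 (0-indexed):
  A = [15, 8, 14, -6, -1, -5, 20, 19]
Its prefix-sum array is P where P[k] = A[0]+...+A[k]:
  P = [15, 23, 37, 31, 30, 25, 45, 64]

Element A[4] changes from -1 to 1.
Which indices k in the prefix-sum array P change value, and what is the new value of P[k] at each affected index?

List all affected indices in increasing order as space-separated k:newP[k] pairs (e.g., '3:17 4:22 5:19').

Answer: 4:32 5:27 6:47 7:66

Derivation:
P[k] = A[0] + ... + A[k]
P[k] includes A[4] iff k >= 4
Affected indices: 4, 5, ..., 7; delta = 2
  P[4]: 30 + 2 = 32
  P[5]: 25 + 2 = 27
  P[6]: 45 + 2 = 47
  P[7]: 64 + 2 = 66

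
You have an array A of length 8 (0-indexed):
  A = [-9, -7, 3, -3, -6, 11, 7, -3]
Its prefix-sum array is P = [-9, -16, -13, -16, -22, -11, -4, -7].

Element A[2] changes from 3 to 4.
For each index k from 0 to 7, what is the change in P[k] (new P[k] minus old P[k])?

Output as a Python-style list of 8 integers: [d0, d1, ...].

Element change: A[2] 3 -> 4, delta = 1
For k < 2: P[k] unchanged, delta_P[k] = 0
For k >= 2: P[k] shifts by exactly 1
Delta array: [0, 0, 1, 1, 1, 1, 1, 1]

Answer: [0, 0, 1, 1, 1, 1, 1, 1]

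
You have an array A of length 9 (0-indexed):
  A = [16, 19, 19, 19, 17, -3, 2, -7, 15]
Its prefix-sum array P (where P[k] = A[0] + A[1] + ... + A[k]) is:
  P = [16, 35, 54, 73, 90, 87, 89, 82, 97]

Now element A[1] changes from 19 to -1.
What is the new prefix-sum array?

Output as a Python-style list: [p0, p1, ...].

Change: A[1] 19 -> -1, delta = -20
P[k] for k < 1: unchanged (A[1] not included)
P[k] for k >= 1: shift by delta = -20
  P[0] = 16 + 0 = 16
  P[1] = 35 + -20 = 15
  P[2] = 54 + -20 = 34
  P[3] = 73 + -20 = 53
  P[4] = 90 + -20 = 70
  P[5] = 87 + -20 = 67
  P[6] = 89 + -20 = 69
  P[7] = 82 + -20 = 62
  P[8] = 97 + -20 = 77

Answer: [16, 15, 34, 53, 70, 67, 69, 62, 77]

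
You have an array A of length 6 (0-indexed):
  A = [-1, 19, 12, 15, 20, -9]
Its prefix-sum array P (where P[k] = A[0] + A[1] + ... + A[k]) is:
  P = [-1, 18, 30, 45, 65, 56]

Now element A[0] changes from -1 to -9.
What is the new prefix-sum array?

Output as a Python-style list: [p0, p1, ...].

Change: A[0] -1 -> -9, delta = -8
P[k] for k < 0: unchanged (A[0] not included)
P[k] for k >= 0: shift by delta = -8
  P[0] = -1 + -8 = -9
  P[1] = 18 + -8 = 10
  P[2] = 30 + -8 = 22
  P[3] = 45 + -8 = 37
  P[4] = 65 + -8 = 57
  P[5] = 56 + -8 = 48

Answer: [-9, 10, 22, 37, 57, 48]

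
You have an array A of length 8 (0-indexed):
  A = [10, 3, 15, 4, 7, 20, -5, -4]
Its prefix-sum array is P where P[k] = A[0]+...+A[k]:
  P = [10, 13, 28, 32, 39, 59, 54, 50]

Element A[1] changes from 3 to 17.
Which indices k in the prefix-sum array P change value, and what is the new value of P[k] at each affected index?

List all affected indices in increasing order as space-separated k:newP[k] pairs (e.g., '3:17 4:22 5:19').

Answer: 1:27 2:42 3:46 4:53 5:73 6:68 7:64

Derivation:
P[k] = A[0] + ... + A[k]
P[k] includes A[1] iff k >= 1
Affected indices: 1, 2, ..., 7; delta = 14
  P[1]: 13 + 14 = 27
  P[2]: 28 + 14 = 42
  P[3]: 32 + 14 = 46
  P[4]: 39 + 14 = 53
  P[5]: 59 + 14 = 73
  P[6]: 54 + 14 = 68
  P[7]: 50 + 14 = 64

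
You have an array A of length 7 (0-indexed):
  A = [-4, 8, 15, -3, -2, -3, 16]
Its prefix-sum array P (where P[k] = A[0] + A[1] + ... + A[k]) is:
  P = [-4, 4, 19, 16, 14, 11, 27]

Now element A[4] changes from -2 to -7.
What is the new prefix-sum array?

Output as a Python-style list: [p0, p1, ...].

Answer: [-4, 4, 19, 16, 9, 6, 22]

Derivation:
Change: A[4] -2 -> -7, delta = -5
P[k] for k < 4: unchanged (A[4] not included)
P[k] for k >= 4: shift by delta = -5
  P[0] = -4 + 0 = -4
  P[1] = 4 + 0 = 4
  P[2] = 19 + 0 = 19
  P[3] = 16 + 0 = 16
  P[4] = 14 + -5 = 9
  P[5] = 11 + -5 = 6
  P[6] = 27 + -5 = 22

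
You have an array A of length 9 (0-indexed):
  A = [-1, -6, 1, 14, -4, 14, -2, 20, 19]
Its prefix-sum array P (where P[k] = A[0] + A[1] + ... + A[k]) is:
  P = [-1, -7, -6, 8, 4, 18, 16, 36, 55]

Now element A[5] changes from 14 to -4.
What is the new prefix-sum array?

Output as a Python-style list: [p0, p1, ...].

Answer: [-1, -7, -6, 8, 4, 0, -2, 18, 37]

Derivation:
Change: A[5] 14 -> -4, delta = -18
P[k] for k < 5: unchanged (A[5] not included)
P[k] for k >= 5: shift by delta = -18
  P[0] = -1 + 0 = -1
  P[1] = -7 + 0 = -7
  P[2] = -6 + 0 = -6
  P[3] = 8 + 0 = 8
  P[4] = 4 + 0 = 4
  P[5] = 18 + -18 = 0
  P[6] = 16 + -18 = -2
  P[7] = 36 + -18 = 18
  P[8] = 55 + -18 = 37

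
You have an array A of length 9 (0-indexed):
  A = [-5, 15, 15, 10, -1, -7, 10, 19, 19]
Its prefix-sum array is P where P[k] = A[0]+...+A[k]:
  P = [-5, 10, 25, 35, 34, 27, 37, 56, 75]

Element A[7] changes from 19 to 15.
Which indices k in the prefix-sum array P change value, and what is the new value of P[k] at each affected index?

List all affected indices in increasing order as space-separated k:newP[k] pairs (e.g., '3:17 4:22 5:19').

Answer: 7:52 8:71

Derivation:
P[k] = A[0] + ... + A[k]
P[k] includes A[7] iff k >= 7
Affected indices: 7, 8, ..., 8; delta = -4
  P[7]: 56 + -4 = 52
  P[8]: 75 + -4 = 71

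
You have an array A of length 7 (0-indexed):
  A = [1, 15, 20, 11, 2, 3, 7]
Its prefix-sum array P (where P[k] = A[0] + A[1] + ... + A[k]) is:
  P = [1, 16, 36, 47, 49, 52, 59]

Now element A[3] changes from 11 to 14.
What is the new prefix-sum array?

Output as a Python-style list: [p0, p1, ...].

Answer: [1, 16, 36, 50, 52, 55, 62]

Derivation:
Change: A[3] 11 -> 14, delta = 3
P[k] for k < 3: unchanged (A[3] not included)
P[k] for k >= 3: shift by delta = 3
  P[0] = 1 + 0 = 1
  P[1] = 16 + 0 = 16
  P[2] = 36 + 0 = 36
  P[3] = 47 + 3 = 50
  P[4] = 49 + 3 = 52
  P[5] = 52 + 3 = 55
  P[6] = 59 + 3 = 62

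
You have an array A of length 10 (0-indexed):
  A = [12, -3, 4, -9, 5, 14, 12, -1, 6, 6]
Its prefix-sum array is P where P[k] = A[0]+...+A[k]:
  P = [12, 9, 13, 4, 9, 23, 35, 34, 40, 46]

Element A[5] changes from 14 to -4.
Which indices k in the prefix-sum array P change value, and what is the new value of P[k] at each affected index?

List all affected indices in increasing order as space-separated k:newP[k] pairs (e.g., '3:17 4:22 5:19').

P[k] = A[0] + ... + A[k]
P[k] includes A[5] iff k >= 5
Affected indices: 5, 6, ..., 9; delta = -18
  P[5]: 23 + -18 = 5
  P[6]: 35 + -18 = 17
  P[7]: 34 + -18 = 16
  P[8]: 40 + -18 = 22
  P[9]: 46 + -18 = 28

Answer: 5:5 6:17 7:16 8:22 9:28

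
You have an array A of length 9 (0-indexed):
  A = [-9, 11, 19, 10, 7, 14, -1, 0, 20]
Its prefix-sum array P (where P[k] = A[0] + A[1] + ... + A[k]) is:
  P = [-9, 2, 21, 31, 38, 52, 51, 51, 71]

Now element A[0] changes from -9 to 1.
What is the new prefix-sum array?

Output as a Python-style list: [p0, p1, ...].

Change: A[0] -9 -> 1, delta = 10
P[k] for k < 0: unchanged (A[0] not included)
P[k] for k >= 0: shift by delta = 10
  P[0] = -9 + 10 = 1
  P[1] = 2 + 10 = 12
  P[2] = 21 + 10 = 31
  P[3] = 31 + 10 = 41
  P[4] = 38 + 10 = 48
  P[5] = 52 + 10 = 62
  P[6] = 51 + 10 = 61
  P[7] = 51 + 10 = 61
  P[8] = 71 + 10 = 81

Answer: [1, 12, 31, 41, 48, 62, 61, 61, 81]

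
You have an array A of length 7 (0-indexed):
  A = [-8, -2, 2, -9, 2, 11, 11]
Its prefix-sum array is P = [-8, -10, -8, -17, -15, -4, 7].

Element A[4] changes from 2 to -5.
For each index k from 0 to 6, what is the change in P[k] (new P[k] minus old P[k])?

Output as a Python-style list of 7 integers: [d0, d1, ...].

Answer: [0, 0, 0, 0, -7, -7, -7]

Derivation:
Element change: A[4] 2 -> -5, delta = -7
For k < 4: P[k] unchanged, delta_P[k] = 0
For k >= 4: P[k] shifts by exactly -7
Delta array: [0, 0, 0, 0, -7, -7, -7]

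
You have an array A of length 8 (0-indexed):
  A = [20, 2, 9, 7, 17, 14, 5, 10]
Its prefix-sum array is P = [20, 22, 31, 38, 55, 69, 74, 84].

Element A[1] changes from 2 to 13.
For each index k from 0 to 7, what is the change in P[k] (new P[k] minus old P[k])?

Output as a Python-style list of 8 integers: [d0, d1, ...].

Element change: A[1] 2 -> 13, delta = 11
For k < 1: P[k] unchanged, delta_P[k] = 0
For k >= 1: P[k] shifts by exactly 11
Delta array: [0, 11, 11, 11, 11, 11, 11, 11]

Answer: [0, 11, 11, 11, 11, 11, 11, 11]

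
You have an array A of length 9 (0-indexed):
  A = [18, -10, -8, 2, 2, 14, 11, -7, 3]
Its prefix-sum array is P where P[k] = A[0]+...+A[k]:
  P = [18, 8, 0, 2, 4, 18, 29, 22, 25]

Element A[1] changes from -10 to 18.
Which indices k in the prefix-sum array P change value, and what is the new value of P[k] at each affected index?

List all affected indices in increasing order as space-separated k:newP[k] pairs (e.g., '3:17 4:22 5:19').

P[k] = A[0] + ... + A[k]
P[k] includes A[1] iff k >= 1
Affected indices: 1, 2, ..., 8; delta = 28
  P[1]: 8 + 28 = 36
  P[2]: 0 + 28 = 28
  P[3]: 2 + 28 = 30
  P[4]: 4 + 28 = 32
  P[5]: 18 + 28 = 46
  P[6]: 29 + 28 = 57
  P[7]: 22 + 28 = 50
  P[8]: 25 + 28 = 53

Answer: 1:36 2:28 3:30 4:32 5:46 6:57 7:50 8:53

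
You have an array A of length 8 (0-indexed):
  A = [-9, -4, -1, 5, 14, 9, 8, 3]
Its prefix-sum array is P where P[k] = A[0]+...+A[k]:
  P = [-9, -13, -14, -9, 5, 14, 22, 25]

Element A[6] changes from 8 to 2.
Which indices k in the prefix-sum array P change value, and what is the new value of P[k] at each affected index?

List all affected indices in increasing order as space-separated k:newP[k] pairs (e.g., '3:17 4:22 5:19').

P[k] = A[0] + ... + A[k]
P[k] includes A[6] iff k >= 6
Affected indices: 6, 7, ..., 7; delta = -6
  P[6]: 22 + -6 = 16
  P[7]: 25 + -6 = 19

Answer: 6:16 7:19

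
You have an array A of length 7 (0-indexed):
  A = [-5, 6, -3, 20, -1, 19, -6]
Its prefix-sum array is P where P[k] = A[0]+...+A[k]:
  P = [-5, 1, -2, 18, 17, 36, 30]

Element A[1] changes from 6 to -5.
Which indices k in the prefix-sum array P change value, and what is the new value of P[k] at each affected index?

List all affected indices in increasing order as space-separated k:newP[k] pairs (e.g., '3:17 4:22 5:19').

P[k] = A[0] + ... + A[k]
P[k] includes A[1] iff k >= 1
Affected indices: 1, 2, ..., 6; delta = -11
  P[1]: 1 + -11 = -10
  P[2]: -2 + -11 = -13
  P[3]: 18 + -11 = 7
  P[4]: 17 + -11 = 6
  P[5]: 36 + -11 = 25
  P[6]: 30 + -11 = 19

Answer: 1:-10 2:-13 3:7 4:6 5:25 6:19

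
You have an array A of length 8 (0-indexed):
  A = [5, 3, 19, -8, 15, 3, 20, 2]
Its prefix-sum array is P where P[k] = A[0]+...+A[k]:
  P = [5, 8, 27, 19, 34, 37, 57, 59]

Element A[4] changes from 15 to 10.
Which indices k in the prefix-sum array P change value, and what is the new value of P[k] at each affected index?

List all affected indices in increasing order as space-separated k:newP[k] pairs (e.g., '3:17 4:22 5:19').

P[k] = A[0] + ... + A[k]
P[k] includes A[4] iff k >= 4
Affected indices: 4, 5, ..., 7; delta = -5
  P[4]: 34 + -5 = 29
  P[5]: 37 + -5 = 32
  P[6]: 57 + -5 = 52
  P[7]: 59 + -5 = 54

Answer: 4:29 5:32 6:52 7:54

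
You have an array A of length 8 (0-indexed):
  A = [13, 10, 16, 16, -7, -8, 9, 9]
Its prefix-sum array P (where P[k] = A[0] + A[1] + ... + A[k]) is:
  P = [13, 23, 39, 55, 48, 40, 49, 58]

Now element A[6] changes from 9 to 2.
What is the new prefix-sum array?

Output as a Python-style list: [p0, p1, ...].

Answer: [13, 23, 39, 55, 48, 40, 42, 51]

Derivation:
Change: A[6] 9 -> 2, delta = -7
P[k] for k < 6: unchanged (A[6] not included)
P[k] for k >= 6: shift by delta = -7
  P[0] = 13 + 0 = 13
  P[1] = 23 + 0 = 23
  P[2] = 39 + 0 = 39
  P[3] = 55 + 0 = 55
  P[4] = 48 + 0 = 48
  P[5] = 40 + 0 = 40
  P[6] = 49 + -7 = 42
  P[7] = 58 + -7 = 51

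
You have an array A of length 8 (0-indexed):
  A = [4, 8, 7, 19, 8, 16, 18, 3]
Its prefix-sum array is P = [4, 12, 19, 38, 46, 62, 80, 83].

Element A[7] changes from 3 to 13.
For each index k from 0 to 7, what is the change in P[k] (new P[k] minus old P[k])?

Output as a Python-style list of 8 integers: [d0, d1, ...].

Answer: [0, 0, 0, 0, 0, 0, 0, 10]

Derivation:
Element change: A[7] 3 -> 13, delta = 10
For k < 7: P[k] unchanged, delta_P[k] = 0
For k >= 7: P[k] shifts by exactly 10
Delta array: [0, 0, 0, 0, 0, 0, 0, 10]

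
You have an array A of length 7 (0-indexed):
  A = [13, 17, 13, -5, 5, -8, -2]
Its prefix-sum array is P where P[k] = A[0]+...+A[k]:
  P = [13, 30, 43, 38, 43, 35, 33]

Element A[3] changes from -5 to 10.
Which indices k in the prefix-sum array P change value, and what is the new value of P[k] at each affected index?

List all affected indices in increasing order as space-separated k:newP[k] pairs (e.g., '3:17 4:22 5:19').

P[k] = A[0] + ... + A[k]
P[k] includes A[3] iff k >= 3
Affected indices: 3, 4, ..., 6; delta = 15
  P[3]: 38 + 15 = 53
  P[4]: 43 + 15 = 58
  P[5]: 35 + 15 = 50
  P[6]: 33 + 15 = 48

Answer: 3:53 4:58 5:50 6:48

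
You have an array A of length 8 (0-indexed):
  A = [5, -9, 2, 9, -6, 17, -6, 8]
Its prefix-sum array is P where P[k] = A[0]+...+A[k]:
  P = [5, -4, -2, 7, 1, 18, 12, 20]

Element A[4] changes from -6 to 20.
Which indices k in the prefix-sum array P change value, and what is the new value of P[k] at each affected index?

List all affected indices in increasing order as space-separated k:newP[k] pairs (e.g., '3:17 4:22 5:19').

P[k] = A[0] + ... + A[k]
P[k] includes A[4] iff k >= 4
Affected indices: 4, 5, ..., 7; delta = 26
  P[4]: 1 + 26 = 27
  P[5]: 18 + 26 = 44
  P[6]: 12 + 26 = 38
  P[7]: 20 + 26 = 46

Answer: 4:27 5:44 6:38 7:46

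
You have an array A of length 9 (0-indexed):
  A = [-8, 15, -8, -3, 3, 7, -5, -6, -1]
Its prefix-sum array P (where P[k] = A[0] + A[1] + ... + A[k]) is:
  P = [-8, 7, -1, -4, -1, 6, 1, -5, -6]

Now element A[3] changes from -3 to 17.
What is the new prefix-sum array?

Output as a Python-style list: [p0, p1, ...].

Change: A[3] -3 -> 17, delta = 20
P[k] for k < 3: unchanged (A[3] not included)
P[k] for k >= 3: shift by delta = 20
  P[0] = -8 + 0 = -8
  P[1] = 7 + 0 = 7
  P[2] = -1 + 0 = -1
  P[3] = -4 + 20 = 16
  P[4] = -1 + 20 = 19
  P[5] = 6 + 20 = 26
  P[6] = 1 + 20 = 21
  P[7] = -5 + 20 = 15
  P[8] = -6 + 20 = 14

Answer: [-8, 7, -1, 16, 19, 26, 21, 15, 14]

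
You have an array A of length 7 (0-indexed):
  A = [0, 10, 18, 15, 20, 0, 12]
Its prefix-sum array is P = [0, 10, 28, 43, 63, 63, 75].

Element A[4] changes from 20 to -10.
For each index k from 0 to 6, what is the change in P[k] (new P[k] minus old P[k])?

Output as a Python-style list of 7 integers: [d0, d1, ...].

Answer: [0, 0, 0, 0, -30, -30, -30]

Derivation:
Element change: A[4] 20 -> -10, delta = -30
For k < 4: P[k] unchanged, delta_P[k] = 0
For k >= 4: P[k] shifts by exactly -30
Delta array: [0, 0, 0, 0, -30, -30, -30]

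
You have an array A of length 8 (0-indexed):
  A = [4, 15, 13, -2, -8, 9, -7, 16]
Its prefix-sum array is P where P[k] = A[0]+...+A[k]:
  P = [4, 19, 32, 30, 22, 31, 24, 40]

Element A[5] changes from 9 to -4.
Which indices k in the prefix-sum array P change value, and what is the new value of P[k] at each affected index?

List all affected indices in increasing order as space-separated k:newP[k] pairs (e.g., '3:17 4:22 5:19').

Answer: 5:18 6:11 7:27

Derivation:
P[k] = A[0] + ... + A[k]
P[k] includes A[5] iff k >= 5
Affected indices: 5, 6, ..., 7; delta = -13
  P[5]: 31 + -13 = 18
  P[6]: 24 + -13 = 11
  P[7]: 40 + -13 = 27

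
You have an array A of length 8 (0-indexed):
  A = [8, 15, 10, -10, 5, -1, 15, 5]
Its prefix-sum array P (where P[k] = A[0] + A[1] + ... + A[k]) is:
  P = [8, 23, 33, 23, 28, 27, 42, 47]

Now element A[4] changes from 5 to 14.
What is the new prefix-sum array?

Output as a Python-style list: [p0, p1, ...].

Change: A[4] 5 -> 14, delta = 9
P[k] for k < 4: unchanged (A[4] not included)
P[k] for k >= 4: shift by delta = 9
  P[0] = 8 + 0 = 8
  P[1] = 23 + 0 = 23
  P[2] = 33 + 0 = 33
  P[3] = 23 + 0 = 23
  P[4] = 28 + 9 = 37
  P[5] = 27 + 9 = 36
  P[6] = 42 + 9 = 51
  P[7] = 47 + 9 = 56

Answer: [8, 23, 33, 23, 37, 36, 51, 56]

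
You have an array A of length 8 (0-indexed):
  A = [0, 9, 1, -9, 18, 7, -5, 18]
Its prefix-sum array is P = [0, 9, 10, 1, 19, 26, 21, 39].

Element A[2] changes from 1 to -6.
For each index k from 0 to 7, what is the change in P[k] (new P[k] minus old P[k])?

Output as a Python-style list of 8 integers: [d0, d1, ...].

Element change: A[2] 1 -> -6, delta = -7
For k < 2: P[k] unchanged, delta_P[k] = 0
For k >= 2: P[k] shifts by exactly -7
Delta array: [0, 0, -7, -7, -7, -7, -7, -7]

Answer: [0, 0, -7, -7, -7, -7, -7, -7]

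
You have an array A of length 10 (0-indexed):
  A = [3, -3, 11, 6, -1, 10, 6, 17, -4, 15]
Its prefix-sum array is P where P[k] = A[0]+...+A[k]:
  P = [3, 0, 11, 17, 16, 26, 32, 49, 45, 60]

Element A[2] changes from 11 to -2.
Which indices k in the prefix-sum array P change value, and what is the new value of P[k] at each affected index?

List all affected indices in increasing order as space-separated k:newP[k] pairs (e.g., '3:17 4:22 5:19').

P[k] = A[0] + ... + A[k]
P[k] includes A[2] iff k >= 2
Affected indices: 2, 3, ..., 9; delta = -13
  P[2]: 11 + -13 = -2
  P[3]: 17 + -13 = 4
  P[4]: 16 + -13 = 3
  P[5]: 26 + -13 = 13
  P[6]: 32 + -13 = 19
  P[7]: 49 + -13 = 36
  P[8]: 45 + -13 = 32
  P[9]: 60 + -13 = 47

Answer: 2:-2 3:4 4:3 5:13 6:19 7:36 8:32 9:47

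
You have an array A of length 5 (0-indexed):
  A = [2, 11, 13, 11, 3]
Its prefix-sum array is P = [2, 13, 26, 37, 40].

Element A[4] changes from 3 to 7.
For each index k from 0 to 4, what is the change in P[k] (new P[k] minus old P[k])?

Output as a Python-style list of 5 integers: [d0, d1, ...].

Element change: A[4] 3 -> 7, delta = 4
For k < 4: P[k] unchanged, delta_P[k] = 0
For k >= 4: P[k] shifts by exactly 4
Delta array: [0, 0, 0, 0, 4]

Answer: [0, 0, 0, 0, 4]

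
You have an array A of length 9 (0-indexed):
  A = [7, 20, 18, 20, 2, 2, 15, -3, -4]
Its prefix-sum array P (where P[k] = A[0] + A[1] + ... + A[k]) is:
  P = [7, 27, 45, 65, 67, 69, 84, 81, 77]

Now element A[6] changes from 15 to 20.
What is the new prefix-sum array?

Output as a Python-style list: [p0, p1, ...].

Change: A[6] 15 -> 20, delta = 5
P[k] for k < 6: unchanged (A[6] not included)
P[k] for k >= 6: shift by delta = 5
  P[0] = 7 + 0 = 7
  P[1] = 27 + 0 = 27
  P[2] = 45 + 0 = 45
  P[3] = 65 + 0 = 65
  P[4] = 67 + 0 = 67
  P[5] = 69 + 0 = 69
  P[6] = 84 + 5 = 89
  P[7] = 81 + 5 = 86
  P[8] = 77 + 5 = 82

Answer: [7, 27, 45, 65, 67, 69, 89, 86, 82]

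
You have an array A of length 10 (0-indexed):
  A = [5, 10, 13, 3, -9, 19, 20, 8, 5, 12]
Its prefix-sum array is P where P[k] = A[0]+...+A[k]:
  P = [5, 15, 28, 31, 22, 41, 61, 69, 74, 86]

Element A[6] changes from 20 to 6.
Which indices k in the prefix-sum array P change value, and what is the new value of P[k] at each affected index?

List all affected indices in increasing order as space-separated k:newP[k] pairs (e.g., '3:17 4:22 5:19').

Answer: 6:47 7:55 8:60 9:72

Derivation:
P[k] = A[0] + ... + A[k]
P[k] includes A[6] iff k >= 6
Affected indices: 6, 7, ..., 9; delta = -14
  P[6]: 61 + -14 = 47
  P[7]: 69 + -14 = 55
  P[8]: 74 + -14 = 60
  P[9]: 86 + -14 = 72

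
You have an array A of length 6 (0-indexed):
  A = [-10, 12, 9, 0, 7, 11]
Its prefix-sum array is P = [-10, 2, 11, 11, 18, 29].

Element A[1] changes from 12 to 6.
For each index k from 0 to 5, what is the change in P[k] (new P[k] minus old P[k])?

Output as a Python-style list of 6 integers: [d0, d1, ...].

Answer: [0, -6, -6, -6, -6, -6]

Derivation:
Element change: A[1] 12 -> 6, delta = -6
For k < 1: P[k] unchanged, delta_P[k] = 0
For k >= 1: P[k] shifts by exactly -6
Delta array: [0, -6, -6, -6, -6, -6]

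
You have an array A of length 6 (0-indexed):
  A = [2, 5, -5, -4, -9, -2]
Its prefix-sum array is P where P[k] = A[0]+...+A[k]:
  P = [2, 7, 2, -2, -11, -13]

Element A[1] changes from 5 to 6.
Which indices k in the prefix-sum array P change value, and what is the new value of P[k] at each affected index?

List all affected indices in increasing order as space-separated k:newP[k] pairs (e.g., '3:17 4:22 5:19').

P[k] = A[0] + ... + A[k]
P[k] includes A[1] iff k >= 1
Affected indices: 1, 2, ..., 5; delta = 1
  P[1]: 7 + 1 = 8
  P[2]: 2 + 1 = 3
  P[3]: -2 + 1 = -1
  P[4]: -11 + 1 = -10
  P[5]: -13 + 1 = -12

Answer: 1:8 2:3 3:-1 4:-10 5:-12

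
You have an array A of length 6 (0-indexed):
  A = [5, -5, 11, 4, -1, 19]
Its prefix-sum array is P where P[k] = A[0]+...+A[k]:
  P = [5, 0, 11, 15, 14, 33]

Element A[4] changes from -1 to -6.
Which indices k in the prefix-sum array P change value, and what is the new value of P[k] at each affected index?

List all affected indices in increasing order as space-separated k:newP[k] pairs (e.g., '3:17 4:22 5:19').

Answer: 4:9 5:28

Derivation:
P[k] = A[0] + ... + A[k]
P[k] includes A[4] iff k >= 4
Affected indices: 4, 5, ..., 5; delta = -5
  P[4]: 14 + -5 = 9
  P[5]: 33 + -5 = 28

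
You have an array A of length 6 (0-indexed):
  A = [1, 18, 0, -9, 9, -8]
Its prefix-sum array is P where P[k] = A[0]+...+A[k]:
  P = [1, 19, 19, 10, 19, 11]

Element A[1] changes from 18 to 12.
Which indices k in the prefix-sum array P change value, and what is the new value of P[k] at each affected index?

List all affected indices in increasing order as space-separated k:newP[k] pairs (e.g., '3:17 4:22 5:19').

Answer: 1:13 2:13 3:4 4:13 5:5

Derivation:
P[k] = A[0] + ... + A[k]
P[k] includes A[1] iff k >= 1
Affected indices: 1, 2, ..., 5; delta = -6
  P[1]: 19 + -6 = 13
  P[2]: 19 + -6 = 13
  P[3]: 10 + -6 = 4
  P[4]: 19 + -6 = 13
  P[5]: 11 + -6 = 5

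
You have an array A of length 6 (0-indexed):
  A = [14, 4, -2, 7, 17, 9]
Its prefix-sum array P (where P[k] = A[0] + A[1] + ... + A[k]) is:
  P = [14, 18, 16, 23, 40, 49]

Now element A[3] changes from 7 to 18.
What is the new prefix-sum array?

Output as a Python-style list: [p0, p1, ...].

Change: A[3] 7 -> 18, delta = 11
P[k] for k < 3: unchanged (A[3] not included)
P[k] for k >= 3: shift by delta = 11
  P[0] = 14 + 0 = 14
  P[1] = 18 + 0 = 18
  P[2] = 16 + 0 = 16
  P[3] = 23 + 11 = 34
  P[4] = 40 + 11 = 51
  P[5] = 49 + 11 = 60

Answer: [14, 18, 16, 34, 51, 60]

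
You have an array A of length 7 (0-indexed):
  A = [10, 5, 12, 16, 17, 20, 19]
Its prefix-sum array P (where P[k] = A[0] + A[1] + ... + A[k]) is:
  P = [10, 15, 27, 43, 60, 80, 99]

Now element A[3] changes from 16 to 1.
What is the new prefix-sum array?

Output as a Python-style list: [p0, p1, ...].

Change: A[3] 16 -> 1, delta = -15
P[k] for k < 3: unchanged (A[3] not included)
P[k] for k >= 3: shift by delta = -15
  P[0] = 10 + 0 = 10
  P[1] = 15 + 0 = 15
  P[2] = 27 + 0 = 27
  P[3] = 43 + -15 = 28
  P[4] = 60 + -15 = 45
  P[5] = 80 + -15 = 65
  P[6] = 99 + -15 = 84

Answer: [10, 15, 27, 28, 45, 65, 84]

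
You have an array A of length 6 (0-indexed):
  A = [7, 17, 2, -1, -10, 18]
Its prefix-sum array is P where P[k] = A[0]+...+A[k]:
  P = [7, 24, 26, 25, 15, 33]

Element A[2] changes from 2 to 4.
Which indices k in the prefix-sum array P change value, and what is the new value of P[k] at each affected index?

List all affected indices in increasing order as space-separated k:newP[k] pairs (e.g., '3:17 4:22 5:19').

P[k] = A[0] + ... + A[k]
P[k] includes A[2] iff k >= 2
Affected indices: 2, 3, ..., 5; delta = 2
  P[2]: 26 + 2 = 28
  P[3]: 25 + 2 = 27
  P[4]: 15 + 2 = 17
  P[5]: 33 + 2 = 35

Answer: 2:28 3:27 4:17 5:35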